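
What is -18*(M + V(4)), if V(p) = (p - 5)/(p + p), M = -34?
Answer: 2457/4 ≈ 614.25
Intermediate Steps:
V(p) = (-5 + p)/(2*p) (V(p) = (-5 + p)/((2*p)) = (-5 + p)*(1/(2*p)) = (-5 + p)/(2*p))
-18*(M + V(4)) = -18*(-34 + (1/2)*(-5 + 4)/4) = -18*(-34 + (1/2)*(1/4)*(-1)) = -18*(-34 - 1/8) = -18*(-273/8) = 2457/4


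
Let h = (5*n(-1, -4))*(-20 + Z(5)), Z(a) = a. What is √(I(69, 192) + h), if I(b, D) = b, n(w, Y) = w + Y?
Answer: 2*√111 ≈ 21.071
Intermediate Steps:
n(w, Y) = Y + w
h = 375 (h = (5*(-4 - 1))*(-20 + 5) = (5*(-5))*(-15) = -25*(-15) = 375)
√(I(69, 192) + h) = √(69 + 375) = √444 = 2*√111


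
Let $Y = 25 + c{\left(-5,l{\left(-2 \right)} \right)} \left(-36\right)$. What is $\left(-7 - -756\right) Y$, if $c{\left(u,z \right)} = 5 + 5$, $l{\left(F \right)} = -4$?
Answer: $-250915$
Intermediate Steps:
$c{\left(u,z \right)} = 10$
$Y = -335$ ($Y = 25 + 10 \left(-36\right) = 25 - 360 = -335$)
$\left(-7 - -756\right) Y = \left(-7 - -756\right) \left(-335\right) = \left(-7 + 756\right) \left(-335\right) = 749 \left(-335\right) = -250915$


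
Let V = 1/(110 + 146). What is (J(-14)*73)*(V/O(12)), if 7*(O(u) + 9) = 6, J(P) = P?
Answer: 3577/7296 ≈ 0.49027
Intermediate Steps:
V = 1/256 ≈ 0.0039063
O(u) = -57/7 (O(u) = -9 + (⅐)*6 = -9 + 6/7 = -57/7)
(J(-14)*73)*(V/O(12)) = (-14*73)*(1/(256*(-57/7))) = -511*(-7)/(128*57) = -1022*(-7/14592) = 3577/7296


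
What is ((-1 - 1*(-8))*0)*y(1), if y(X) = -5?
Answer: 0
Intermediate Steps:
((-1 - 1*(-8))*0)*y(1) = ((-1 - 1*(-8))*0)*(-5) = ((-1 + 8)*0)*(-5) = (7*0)*(-5) = 0*(-5) = 0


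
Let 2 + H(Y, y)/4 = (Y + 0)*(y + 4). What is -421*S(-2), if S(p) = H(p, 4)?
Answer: 30312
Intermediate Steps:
H(Y, y) = -8 + 4*Y*(4 + y) (H(Y, y) = -8 + 4*((Y + 0)*(y + 4)) = -8 + 4*(Y*(4 + y)) = -8 + 4*Y*(4 + y))
S(p) = -8 + 32*p (S(p) = -8 + 16*p + 4*p*4 = -8 + 16*p + 16*p = -8 + 32*p)
-421*S(-2) = -421*(-8 + 32*(-2)) = -421*(-8 - 64) = -421*(-72) = 30312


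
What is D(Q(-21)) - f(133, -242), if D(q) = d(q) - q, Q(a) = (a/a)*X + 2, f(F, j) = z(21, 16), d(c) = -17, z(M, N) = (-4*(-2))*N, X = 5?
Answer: -152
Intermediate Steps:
z(M, N) = 8*N
f(F, j) = 128 (f(F, j) = 8*16 = 128)
Q(a) = 7 (Q(a) = (a/a)*5 + 2 = 1*5 + 2 = 5 + 2 = 7)
D(q) = -17 - q
D(Q(-21)) - f(133, -242) = (-17 - 1*7) - 1*128 = (-17 - 7) - 128 = -24 - 128 = -152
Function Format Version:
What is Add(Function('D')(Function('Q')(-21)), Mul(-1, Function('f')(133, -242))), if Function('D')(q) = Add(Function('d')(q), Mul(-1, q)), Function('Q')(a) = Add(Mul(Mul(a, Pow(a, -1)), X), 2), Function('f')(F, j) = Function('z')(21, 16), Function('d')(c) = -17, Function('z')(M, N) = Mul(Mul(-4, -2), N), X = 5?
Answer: -152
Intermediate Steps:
Function('z')(M, N) = Mul(8, N)
Function('f')(F, j) = 128 (Function('f')(F, j) = Mul(8, 16) = 128)
Function('Q')(a) = 7 (Function('Q')(a) = Add(Mul(Mul(a, Pow(a, -1)), 5), 2) = Add(Mul(1, 5), 2) = Add(5, 2) = 7)
Function('D')(q) = Add(-17, Mul(-1, q))
Add(Function('D')(Function('Q')(-21)), Mul(-1, Function('f')(133, -242))) = Add(Add(-17, Mul(-1, 7)), Mul(-1, 128)) = Add(Add(-17, -7), -128) = Add(-24, -128) = -152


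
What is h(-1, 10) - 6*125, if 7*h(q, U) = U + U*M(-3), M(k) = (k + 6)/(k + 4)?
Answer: -5210/7 ≈ -744.29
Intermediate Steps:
M(k) = (6 + k)/(4 + k)
h(q, U) = 4*U/7 (h(q, U) = (U + U*((6 - 3)/(4 - 3)))/7 = (U + U*(3/1))/7 = (U + U*(1*3))/7 = (U + U*3)/7 = (U + 3*U)/7 = (4*U)/7 = 4*U/7)
h(-1, 10) - 6*125 = (4/7)*10 - 6*125 = 40/7 - 750 = -5210/7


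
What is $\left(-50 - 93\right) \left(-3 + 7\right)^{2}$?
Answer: $-2288$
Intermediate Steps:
$\left(-50 - 93\right) \left(-3 + 7\right)^{2} = - 143 \cdot 4^{2} = \left(-143\right) 16 = -2288$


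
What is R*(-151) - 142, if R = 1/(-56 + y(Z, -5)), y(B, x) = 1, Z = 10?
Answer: -7659/55 ≈ -139.25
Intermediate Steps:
R = -1/55 (R = 1/(-56 + 1) = 1/(-55) = -1/55 ≈ -0.018182)
R*(-151) - 142 = -1/55*(-151) - 142 = 151/55 - 142 = -7659/55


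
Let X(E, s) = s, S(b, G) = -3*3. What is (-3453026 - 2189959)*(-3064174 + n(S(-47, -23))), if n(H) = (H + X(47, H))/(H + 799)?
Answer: 1365995955789183/79 ≈ 1.7291e+13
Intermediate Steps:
S(b, G) = -9
n(H) = 2*H/(799 + H) (n(H) = (H + H)/(H + 799) = (2*H)/(799 + H) = 2*H/(799 + H))
(-3453026 - 2189959)*(-3064174 + n(S(-47, -23))) = (-3453026 - 2189959)*(-3064174 + 2*(-9)/(799 - 9)) = -5642985*(-3064174 + 2*(-9)/790) = -5642985*(-3064174 + 2*(-9)*(1/790)) = -5642985*(-3064174 - 9/395) = -5642985*(-1210348739/395) = 1365995955789183/79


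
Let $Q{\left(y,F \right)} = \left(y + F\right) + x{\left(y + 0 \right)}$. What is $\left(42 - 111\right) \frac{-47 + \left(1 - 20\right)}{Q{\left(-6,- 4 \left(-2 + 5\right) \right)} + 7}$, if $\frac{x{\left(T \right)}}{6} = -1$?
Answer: $- \frac{4554}{17} \approx -267.88$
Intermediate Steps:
$x{\left(T \right)} = -6$ ($x{\left(T \right)} = 6 \left(-1\right) = -6$)
$Q{\left(y,F \right)} = -6 + F + y$ ($Q{\left(y,F \right)} = \left(y + F\right) - 6 = \left(F + y\right) - 6 = -6 + F + y$)
$\left(42 - 111\right) \frac{-47 + \left(1 - 20\right)}{Q{\left(-6,- 4 \left(-2 + 5\right) \right)} + 7} = \left(42 - 111\right) \frac{-47 + \left(1 - 20\right)}{\left(-6 - 4 \left(-2 + 5\right) - 6\right) + 7} = - 69 \frac{-47 + \left(1 - 20\right)}{\left(-6 - 12 - 6\right) + 7} = - 69 \frac{-47 - 19}{\left(-6 - 12 - 6\right) + 7} = - 69 \left(- \frac{66}{-24 + 7}\right) = - 69 \left(- \frac{66}{-17}\right) = - 69 \left(\left(-66\right) \left(- \frac{1}{17}\right)\right) = \left(-69\right) \frac{66}{17} = - \frac{4554}{17}$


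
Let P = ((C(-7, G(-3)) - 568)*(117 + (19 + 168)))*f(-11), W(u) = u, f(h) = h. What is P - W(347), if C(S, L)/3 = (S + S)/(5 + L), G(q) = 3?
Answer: 1916601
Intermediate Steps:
C(S, L) = 6*S/(5 + L) (C(S, L) = 3*((S + S)/(5 + L)) = 3*((2*S)/(5 + L)) = 3*(2*S/(5 + L)) = 6*S/(5 + L))
P = 1916948 (P = ((6*(-7)/(5 + 3) - 568)*(117 + (19 + 168)))*(-11) = ((6*(-7)/8 - 568)*(117 + 187))*(-11) = ((6*(-7)*(⅛) - 568)*304)*(-11) = ((-21/4 - 568)*304)*(-11) = -2293/4*304*(-11) = -174268*(-11) = 1916948)
P - W(347) = 1916948 - 1*347 = 1916948 - 347 = 1916601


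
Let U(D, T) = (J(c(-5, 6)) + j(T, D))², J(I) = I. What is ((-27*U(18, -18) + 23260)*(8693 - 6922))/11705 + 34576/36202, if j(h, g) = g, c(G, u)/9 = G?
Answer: 114869783607/211872205 ≈ 542.17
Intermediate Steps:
c(G, u) = 9*G
U(D, T) = (-45 + D)² (U(D, T) = (9*(-5) + D)² = (-45 + D)²)
((-27*U(18, -18) + 23260)*(8693 - 6922))/11705 + 34576/36202 = ((-27*(-45 + 18)² + 23260)*(8693 - 6922))/11705 + 34576/36202 = ((-27*(-27)² + 23260)*1771)*(1/11705) + 34576*(1/36202) = ((-27*729 + 23260)*1771)*(1/11705) + 17288/18101 = ((-19683 + 23260)*1771)*(1/11705) + 17288/18101 = (3577*1771)*(1/11705) + 17288/18101 = 6334867*(1/11705) + 17288/18101 = 6334867/11705 + 17288/18101 = 114869783607/211872205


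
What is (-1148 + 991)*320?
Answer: -50240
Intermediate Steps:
(-1148 + 991)*320 = -157*320 = -50240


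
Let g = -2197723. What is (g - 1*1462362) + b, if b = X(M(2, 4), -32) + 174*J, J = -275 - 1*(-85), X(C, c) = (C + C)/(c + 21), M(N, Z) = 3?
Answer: -40624601/11 ≈ -3.6931e+6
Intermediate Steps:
X(C, c) = 2*C/(21 + c) (X(C, c) = (2*C)/(21 + c) = 2*C/(21 + c))
J = -190 (J = -275 + 85 = -190)
b = -363666/11 (b = 2*3/(21 - 32) + 174*(-190) = 2*3/(-11) - 33060 = 2*3*(-1/11) - 33060 = -6/11 - 33060 = -363666/11 ≈ -33061.)
(g - 1*1462362) + b = (-2197723 - 1*1462362) - 363666/11 = (-2197723 - 1462362) - 363666/11 = -3660085 - 363666/11 = -40624601/11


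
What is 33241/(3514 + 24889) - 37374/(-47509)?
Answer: 2640780391/1349398127 ≈ 1.9570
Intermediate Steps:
33241/(3514 + 24889) - 37374/(-47509) = 33241/28403 - 37374*(-1/47509) = 33241*(1/28403) + 37374/47509 = 33241/28403 + 37374/47509 = 2640780391/1349398127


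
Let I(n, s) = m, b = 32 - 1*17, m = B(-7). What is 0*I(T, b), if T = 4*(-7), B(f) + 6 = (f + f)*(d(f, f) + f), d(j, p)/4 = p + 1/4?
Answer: 0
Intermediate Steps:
d(j, p) = 1 + 4*p (d(j, p) = 4*(p + 1/4) = 4*(p + ¼) = 4*(¼ + p) = 1 + 4*p)
B(f) = -6 + 2*f*(1 + 5*f) (B(f) = -6 + (f + f)*((1 + 4*f) + f) = -6 + (2*f)*(1 + 5*f) = -6 + 2*f*(1 + 5*f))
T = -28
m = 470 (m = -6 + 2*(-7) + 10*(-7)² = -6 - 14 + 10*49 = -6 - 14 + 490 = 470)
b = 15 (b = 32 - 17 = 15)
I(n, s) = 470
0*I(T, b) = 0*470 = 0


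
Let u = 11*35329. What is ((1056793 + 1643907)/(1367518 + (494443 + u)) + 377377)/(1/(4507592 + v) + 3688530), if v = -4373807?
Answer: 5681312668546380/55529684060332979 ≈ 0.10231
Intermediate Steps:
u = 388619
((1056793 + 1643907)/(1367518 + (494443 + u)) + 377377)/(1/(4507592 + v) + 3688530) = ((1056793 + 1643907)/(1367518 + (494443 + 388619)) + 377377)/(1/(4507592 - 4373807) + 3688530) = (2700700/(1367518 + 883062) + 377377)/(1/133785 + 3688530) = (2700700/2250580 + 377377)/(1/133785 + 3688530) = (2700700*(1/2250580) + 377377)/(493469986051/133785) = (135035/112529 + 377377)*(133785/493469986051) = (42465991468/112529)*(133785/493469986051) = 5681312668546380/55529684060332979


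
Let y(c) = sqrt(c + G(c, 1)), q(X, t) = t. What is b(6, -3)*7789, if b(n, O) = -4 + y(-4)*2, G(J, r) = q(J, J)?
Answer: -31156 + 31156*I*sqrt(2) ≈ -31156.0 + 44061.0*I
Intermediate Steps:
G(J, r) = J
y(c) = sqrt(2)*sqrt(c) (y(c) = sqrt(c + c) = sqrt(2*c) = sqrt(2)*sqrt(c))
b(n, O) = -4 + 4*I*sqrt(2) (b(n, O) = -4 + (sqrt(2)*sqrt(-4))*2 = -4 + (sqrt(2)*(2*I))*2 = -4 + (2*I*sqrt(2))*2 = -4 + 4*I*sqrt(2))
b(6, -3)*7789 = (-4 + 4*I*sqrt(2))*7789 = -31156 + 31156*I*sqrt(2)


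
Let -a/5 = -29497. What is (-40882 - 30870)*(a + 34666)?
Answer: -13069698552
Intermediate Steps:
a = 147485 (a = -5*(-29497) = 147485)
(-40882 - 30870)*(a + 34666) = (-40882 - 30870)*(147485 + 34666) = -71752*182151 = -13069698552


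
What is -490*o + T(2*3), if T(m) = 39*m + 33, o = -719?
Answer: 352577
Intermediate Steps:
T(m) = 33 + 39*m
-490*o + T(2*3) = -490*(-719) + (33 + 39*(2*3)) = 352310 + (33 + 39*6) = 352310 + (33 + 234) = 352310 + 267 = 352577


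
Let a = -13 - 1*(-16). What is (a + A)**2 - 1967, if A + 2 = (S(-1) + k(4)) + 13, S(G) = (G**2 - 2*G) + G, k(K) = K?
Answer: -1567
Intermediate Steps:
a = 3 (a = -13 + 16 = 3)
S(G) = G**2 - G
A = 17 (A = -2 + ((-(-1 - 1) + 4) + 13) = -2 + ((-1*(-2) + 4) + 13) = -2 + ((2 + 4) + 13) = -2 + (6 + 13) = -2 + 19 = 17)
(a + A)**2 - 1967 = (3 + 17)**2 - 1967 = 20**2 - 1967 = 400 - 1967 = -1567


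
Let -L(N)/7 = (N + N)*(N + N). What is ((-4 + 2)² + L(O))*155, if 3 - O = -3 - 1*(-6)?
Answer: 620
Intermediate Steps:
O = 0 (O = 3 - (-3 - 1*(-6)) = 3 - (-3 + 6) = 3 - 1*3 = 3 - 3 = 0)
L(N) = -28*N² (L(N) = -7*(N + N)*(N + N) = -7*2*N*2*N = -28*N²)
((-4 + 2)² + L(O))*155 = ((-4 + 2)² - 28*0²)*155 = ((-2)² - 28*0)*155 = (4 + 0)*155 = 4*155 = 620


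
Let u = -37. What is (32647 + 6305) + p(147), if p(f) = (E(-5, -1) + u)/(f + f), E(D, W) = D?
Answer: 272663/7 ≈ 38952.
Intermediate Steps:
p(f) = -21/f (p(f) = (-5 - 37)/(f + f) = -42*1/(2*f) = -21/f)
(32647 + 6305) + p(147) = (32647 + 6305) - 21/147 = 38952 - 21*1/147 = 38952 - ⅐ = 272663/7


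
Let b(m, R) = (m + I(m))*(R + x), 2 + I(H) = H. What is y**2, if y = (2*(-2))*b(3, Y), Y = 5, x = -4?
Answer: 256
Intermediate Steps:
I(H) = -2 + H
b(m, R) = (-4 + R)*(-2 + 2*m) (b(m, R) = (m + (-2 + m))*(R - 4) = (-2 + 2*m)*(-4 + R) = (-4 + R)*(-2 + 2*m))
y = -16 (y = (2*(-2))*(8 - 8*3 - 2*5 + 2*5*3) = -4*(8 - 24 - 10 + 30) = -4*4 = -16)
y**2 = (-16)**2 = 256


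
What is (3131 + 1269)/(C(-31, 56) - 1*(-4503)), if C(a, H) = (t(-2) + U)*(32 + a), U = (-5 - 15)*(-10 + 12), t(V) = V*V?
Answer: 4400/4467 ≈ 0.98500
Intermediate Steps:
t(V) = V**2
U = -40 (U = -20*2 = -40)
C(a, H) = -1152 - 36*a (C(a, H) = ((-2)**2 - 40)*(32 + a) = (4 - 40)*(32 + a) = -36*(32 + a) = -1152 - 36*a)
(3131 + 1269)/(C(-31, 56) - 1*(-4503)) = (3131 + 1269)/((-1152 - 36*(-31)) - 1*(-4503)) = 4400/((-1152 + 1116) + 4503) = 4400/(-36 + 4503) = 4400/4467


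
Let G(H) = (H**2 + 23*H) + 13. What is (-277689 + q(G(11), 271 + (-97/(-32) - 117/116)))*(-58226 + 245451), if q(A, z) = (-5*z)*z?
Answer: -104866677110464725/861184 ≈ -1.2177e+11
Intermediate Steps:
G(H) = 13 + H**2 + 23*H
q(A, z) = -5*z**2
(-277689 + q(G(11), 271 + (-97/(-32) - 117/116)))*(-58226 + 245451) = (-277689 - 5*(271 + (-97/(-32) - 117/116))**2)*(-58226 + 245451) = (-277689 - 5*(271 + (-97*(-1/32) - 117*1/116))**2)*187225 = (-277689 - 5*(271 + (97/32 - 117/116))**2)*187225 = (-277689 - 5*(271 + 1877/928)**2)*187225 = (-277689 - 5*(253365/928)**2)*187225 = (-277689 - 5*64193823225/861184)*187225 = (-277689 - 320969116125/861184)*187225 = -560110439901/861184*187225 = -104866677110464725/861184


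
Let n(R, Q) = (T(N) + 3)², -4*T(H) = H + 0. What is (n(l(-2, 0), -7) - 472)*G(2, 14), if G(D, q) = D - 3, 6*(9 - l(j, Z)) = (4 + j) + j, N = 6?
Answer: 1879/4 ≈ 469.75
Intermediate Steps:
l(j, Z) = 25/3 - j/3 (l(j, Z) = 9 - ((4 + j) + j)/6 = 9 - (4 + 2*j)/6 = 9 + (-⅔ - j/3) = 25/3 - j/3)
T(H) = -H/4 (T(H) = -(H + 0)/4 = -H/4)
n(R, Q) = 9/4 (n(R, Q) = (-¼*6 + 3)² = (-3/2 + 3)² = (3/2)² = 9/4)
G(D, q) = -3 + D
(n(l(-2, 0), -7) - 472)*G(2, 14) = (9/4 - 472)*(-3 + 2) = -1879/4*(-1) = 1879/4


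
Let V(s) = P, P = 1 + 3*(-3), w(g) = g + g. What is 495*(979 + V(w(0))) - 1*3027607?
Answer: -2546962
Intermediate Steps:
w(g) = 2*g
P = -8 (P = 1 - 9 = -8)
V(s) = -8
495*(979 + V(w(0))) - 1*3027607 = 495*(979 - 8) - 1*3027607 = 495*971 - 3027607 = 480645 - 3027607 = -2546962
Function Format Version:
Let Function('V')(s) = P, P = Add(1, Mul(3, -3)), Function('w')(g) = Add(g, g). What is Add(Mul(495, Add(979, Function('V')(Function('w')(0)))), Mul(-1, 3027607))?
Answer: -2546962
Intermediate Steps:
Function('w')(g) = Mul(2, g)
P = -8 (P = Add(1, -9) = -8)
Function('V')(s) = -8
Add(Mul(495, Add(979, Function('V')(Function('w')(0)))), Mul(-1, 3027607)) = Add(Mul(495, Add(979, -8)), Mul(-1, 3027607)) = Add(Mul(495, 971), -3027607) = Add(480645, -3027607) = -2546962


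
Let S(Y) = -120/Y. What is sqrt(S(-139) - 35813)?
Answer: I*sqrt(691926293)/139 ≈ 189.24*I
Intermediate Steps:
sqrt(S(-139) - 35813) = sqrt(-120/(-139) - 35813) = sqrt(-120*(-1/139) - 35813) = sqrt(120/139 - 35813) = sqrt(-4977887/139) = I*sqrt(691926293)/139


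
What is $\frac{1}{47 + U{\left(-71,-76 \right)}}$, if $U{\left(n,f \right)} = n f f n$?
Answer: $\frac{1}{29116863} \approx 3.4344 \cdot 10^{-8}$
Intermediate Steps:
$U{\left(n,f \right)} = f^{2} n^{2}$ ($U{\left(n,f \right)} = f n f n = n f^{2} n = f^{2} n^{2}$)
$\frac{1}{47 + U{\left(-71,-76 \right)}} = \frac{1}{47 + \left(-76\right)^{2} \left(-71\right)^{2}} = \frac{1}{47 + 5776 \cdot 5041} = \frac{1}{47 + 29116816} = \frac{1}{29116863}$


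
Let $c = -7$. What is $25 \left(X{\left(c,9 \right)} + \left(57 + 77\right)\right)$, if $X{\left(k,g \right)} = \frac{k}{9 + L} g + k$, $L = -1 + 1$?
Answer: $3000$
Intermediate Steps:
$L = 0$
$X{\left(k,g \right)} = k + \frac{g k}{9}$ ($X{\left(k,g \right)} = \frac{k}{9 + 0} g + k = \frac{k}{9} g + k = \frac{g k}{9} + k = k + \frac{g k}{9}$)
$25 \left(X{\left(c,9 \right)} + \left(57 + 77\right)\right) = 25 \left(\frac{1}{9} \left(-7\right) \left(9 + 9\right) + \left(57 + 77\right)\right) = 25 \left(\frac{1}{9} \left(-7\right) 18 + 134\right) = 25 \left(-14 + 134\right) = 25 \cdot 120 = 3000$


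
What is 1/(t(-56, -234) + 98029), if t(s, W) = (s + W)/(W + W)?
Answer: 234/22938931 ≈ 1.0201e-5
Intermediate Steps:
t(s, W) = (W + s)/(2*W) (t(s, W) = (W + s)/((2*W)) = (W + s)*(1/(2*W)) = (W + s)/(2*W))
1/(t(-56, -234) + 98029) = 1/((1/2)*(-234 - 56)/(-234) + 98029) = 1/((1/2)*(-1/234)*(-290) + 98029) = 1/(145/234 + 98029) = 1/(22938931/234) = 234/22938931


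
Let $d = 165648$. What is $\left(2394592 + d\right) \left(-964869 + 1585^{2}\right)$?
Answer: $3961602725440$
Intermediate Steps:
$\left(2394592 + d\right) \left(-964869 + 1585^{2}\right) = \left(2394592 + 165648\right) \left(-964869 + 1585^{2}\right) = 2560240 \left(-964869 + 2512225\right) = 2560240 \cdot 1547356 = 3961602725440$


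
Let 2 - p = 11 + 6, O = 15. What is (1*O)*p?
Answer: -225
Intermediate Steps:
p = -15 (p = 2 - (11 + 6) = 2 - 1*17 = 2 - 17 = -15)
(1*O)*p = (1*15)*(-15) = 15*(-15) = -225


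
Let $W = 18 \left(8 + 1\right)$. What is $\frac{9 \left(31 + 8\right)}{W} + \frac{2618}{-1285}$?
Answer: $\frac{997}{7710} \approx 0.12931$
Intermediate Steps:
$W = 162$ ($W = 18 \cdot 9 = 162$)
$\frac{9 \left(31 + 8\right)}{W} + \frac{2618}{-1285} = \frac{9 \left(31 + 8\right)}{162} + \frac{2618}{-1285} = 9 \cdot 39 \cdot \frac{1}{162} + 2618 \left(- \frac{1}{1285}\right) = 351 \cdot \frac{1}{162} - \frac{2618}{1285} = \frac{13}{6} - \frac{2618}{1285} = \frac{997}{7710}$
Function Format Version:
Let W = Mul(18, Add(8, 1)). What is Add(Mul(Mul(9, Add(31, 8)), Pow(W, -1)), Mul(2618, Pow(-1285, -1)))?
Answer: Rational(997, 7710) ≈ 0.12931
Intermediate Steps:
W = 162 (W = Mul(18, 9) = 162)
Add(Mul(Mul(9, Add(31, 8)), Pow(W, -1)), Mul(2618, Pow(-1285, -1))) = Add(Mul(Mul(9, Add(31, 8)), Pow(162, -1)), Mul(2618, Pow(-1285, -1))) = Add(Mul(Mul(9, 39), Rational(1, 162)), Mul(2618, Rational(-1, 1285))) = Add(Mul(351, Rational(1, 162)), Rational(-2618, 1285)) = Add(Rational(13, 6), Rational(-2618, 1285)) = Rational(997, 7710)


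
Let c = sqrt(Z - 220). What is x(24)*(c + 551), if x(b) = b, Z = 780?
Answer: 13224 + 96*sqrt(35) ≈ 13792.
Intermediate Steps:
c = 4*sqrt(35) (c = sqrt(780 - 220) = sqrt(560) = 4*sqrt(35) ≈ 23.664)
x(24)*(c + 551) = 24*(4*sqrt(35) + 551) = 24*(551 + 4*sqrt(35)) = 13224 + 96*sqrt(35)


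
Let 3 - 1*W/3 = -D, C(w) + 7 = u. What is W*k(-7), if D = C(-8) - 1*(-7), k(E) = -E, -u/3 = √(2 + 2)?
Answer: -63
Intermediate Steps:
u = -6 (u = -3*√(2 + 2) = -3*√4 = -3*2 = -6)
C(w) = -13 (C(w) = -7 - 6 = -13)
D = -6 (D = -13 - 1*(-7) = -13 + 7 = -6)
W = -9 (W = 9 - (-3)*(-6) = 9 - 3*6 = 9 - 18 = -9)
W*k(-7) = -(-9)*(-7) = -9*7 = -63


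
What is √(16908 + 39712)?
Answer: 2*√14155 ≈ 237.95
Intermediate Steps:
√(16908 + 39712) = √56620 = 2*√14155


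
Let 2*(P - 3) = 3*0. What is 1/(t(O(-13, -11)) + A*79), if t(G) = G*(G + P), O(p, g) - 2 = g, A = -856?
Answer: -1/67570 ≈ -1.4799e-5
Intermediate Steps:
O(p, g) = 2 + g
P = 3 (P = 3 + (3*0)/2 = 3 + (½)*0 = 3 + 0 = 3)
t(G) = G*(3 + G) (t(G) = G*(G + 3) = G*(3 + G))
1/(t(O(-13, -11)) + A*79) = 1/((2 - 11)*(3 + (2 - 11)) - 856*79) = 1/(-9*(3 - 9) - 67624) = 1/(-9*(-6) - 67624) = 1/(54 - 67624) = 1/(-67570) = -1/67570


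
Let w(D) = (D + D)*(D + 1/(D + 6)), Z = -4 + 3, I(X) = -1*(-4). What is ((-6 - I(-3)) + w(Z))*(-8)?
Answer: 336/5 ≈ 67.200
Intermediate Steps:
I(X) = 4
Z = -1
w(D) = 2*D*(D + 1/(6 + D)) (w(D) = (2*D)*(D + 1/(6 + D)) = 2*D*(D + 1/(6 + D)))
((-6 - I(-3)) + w(Z))*(-8) = ((-6 - 1*4) + 2*(-1)*(1 + (-1)**2 + 6*(-1))/(6 - 1))*(-8) = ((-6 - 4) + 2*(-1)*(1 + 1 - 6)/5)*(-8) = (-10 + 2*(-1)*(1/5)*(-4))*(-8) = (-10 + 8/5)*(-8) = -42/5*(-8) = 336/5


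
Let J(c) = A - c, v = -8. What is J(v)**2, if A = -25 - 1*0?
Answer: 289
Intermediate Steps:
A = -25 (A = -25 + 0 = -25)
J(c) = -25 - c
J(v)**2 = (-25 - 1*(-8))**2 = (-25 + 8)**2 = (-17)**2 = 289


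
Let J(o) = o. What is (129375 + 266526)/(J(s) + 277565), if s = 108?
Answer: 35991/25243 ≈ 1.4258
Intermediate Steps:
(129375 + 266526)/(J(s) + 277565) = (129375 + 266526)/(108 + 277565) = 395901/277673 = 395901*(1/277673) = 35991/25243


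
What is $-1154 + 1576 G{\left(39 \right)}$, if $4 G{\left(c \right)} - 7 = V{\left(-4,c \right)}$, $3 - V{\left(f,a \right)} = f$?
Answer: $4362$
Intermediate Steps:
$V{\left(f,a \right)} = 3 - f$
$G{\left(c \right)} = \frac{7}{2}$ ($G{\left(c \right)} = \frac{7}{4} + \frac{3 - -4}{4} = \frac{7}{4} + \frac{3 + 4}{4} = \frac{7}{4} + \frac{1}{4} \cdot 7 = \frac{7}{4} + \frac{7}{4} = \frac{7}{2}$)
$-1154 + 1576 G{\left(39 \right)} = -1154 + 1576 \cdot \frac{7}{2} = -1154 + 5516 = 4362$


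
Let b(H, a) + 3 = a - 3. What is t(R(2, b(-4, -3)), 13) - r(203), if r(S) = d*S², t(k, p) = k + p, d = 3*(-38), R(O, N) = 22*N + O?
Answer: 4697643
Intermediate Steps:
b(H, a) = -6 + a (b(H, a) = -3 + (a - 3) = -3 + (-3 + a) = -6 + a)
R(O, N) = O + 22*N
d = -114
r(S) = -114*S²
t(R(2, b(-4, -3)), 13) - r(203) = ((2 + 22*(-6 - 3)) + 13) - (-114)*203² = ((2 + 22*(-9)) + 13) - (-114)*41209 = ((2 - 198) + 13) - 1*(-4697826) = (-196 + 13) + 4697826 = -183 + 4697826 = 4697643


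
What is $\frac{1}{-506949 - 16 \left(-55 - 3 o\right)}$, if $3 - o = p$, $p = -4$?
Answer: $- \frac{1}{505733} \approx -1.9773 \cdot 10^{-6}$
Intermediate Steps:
$o = 7$ ($o = 3 - -4 = 3 + 4 = 7$)
$\frac{1}{-506949 - 16 \left(-55 - 3 o\right)} = \frac{1}{-506949 - 16 \left(-55 - 21\right)} = \frac{1}{-506949 - -1216} = \frac{1}{-506949 + 1216} = \frac{1}{-505733} = - \frac{1}{505733}$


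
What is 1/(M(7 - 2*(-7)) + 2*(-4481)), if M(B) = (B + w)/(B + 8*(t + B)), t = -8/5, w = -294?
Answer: -881/7896887 ≈ -0.00011156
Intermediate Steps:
t = -8/5 (t = -8*⅕ = -8/5 ≈ -1.6000)
M(B) = (-294 + B)/(-64/5 + 9*B) (M(B) = (B - 294)/(B + 8*(-8/5 + B)) = (-294 + B)/(B + (-64/5 + 8*B)) = (-294 + B)/(-64/5 + 9*B))
1/(M(7 - 2*(-7)) + 2*(-4481)) = 1/(5*(-294 + (7 - 2*(-7)))/(-64 + 45*(7 - 2*(-7))) + 2*(-4481)) = 1/(5*(-294 + (7 + 14))/(-64 + 45*(7 + 14)) - 8962) = 1/(5*(-294 + 21)/(-64 + 45*21) - 8962) = 1/(5*(-273)/(-64 + 945) - 8962) = 1/(5*(-273)/881 - 8962) = 1/(5*(1/881)*(-273) - 8962) = 1/(-1365/881 - 8962) = 1/(-7896887/881) = -881/7896887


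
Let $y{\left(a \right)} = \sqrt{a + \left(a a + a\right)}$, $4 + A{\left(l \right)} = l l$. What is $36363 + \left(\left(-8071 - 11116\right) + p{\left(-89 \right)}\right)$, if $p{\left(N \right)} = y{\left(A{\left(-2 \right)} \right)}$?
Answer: $17176$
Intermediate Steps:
$A{\left(l \right)} = -4 + l^{2}$ ($A{\left(l \right)} = -4 + l l = -4 + l^{2}$)
$y{\left(a \right)} = \sqrt{a^{2} + 2 a}$ ($y{\left(a \right)} = \sqrt{a + \left(a^{2} + a\right)} = \sqrt{a + \left(a + a^{2}\right)} = \sqrt{a^{2} + 2 a}$)
$p{\left(N \right)} = 0$ ($p{\left(N \right)} = \sqrt{\left(-4 + \left(-2\right)^{2}\right) \left(2 - \left(4 - \left(-2\right)^{2}\right)\right)} = \sqrt{\left(-4 + 4\right) \left(2 + \left(-4 + 4\right)\right)} = \sqrt{0 \left(2 + 0\right)} = \sqrt{0 \cdot 2} = \sqrt{0} = 0$)
$36363 + \left(\left(-8071 - 11116\right) + p{\left(-89 \right)}\right) = 36363 + \left(\left(-8071 - 11116\right) + 0\right) = 36363 + \left(-19187 + 0\right) = 36363 - 19187 = 17176$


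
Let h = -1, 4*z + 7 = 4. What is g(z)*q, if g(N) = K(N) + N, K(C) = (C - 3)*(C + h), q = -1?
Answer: -93/16 ≈ -5.8125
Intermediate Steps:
z = -¾ (z = -7/4 + (¼)*4 = -7/4 + 1 = -¾ ≈ -0.75000)
K(C) = (-1 + C)*(-3 + C) (K(C) = (C - 3)*(C - 1) = (-3 + C)*(-1 + C) = (-1 + C)*(-3 + C))
g(N) = 3 + N² - 3*N (g(N) = (3 + N² - 4*N) + N = 3 + N² - 3*N)
g(z)*q = (3 + (-¾)² - 3*(-¾))*(-1) = (3 + 9/16 + 9/4)*(-1) = (93/16)*(-1) = -93/16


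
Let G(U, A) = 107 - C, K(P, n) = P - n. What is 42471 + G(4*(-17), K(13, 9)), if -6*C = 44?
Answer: 127756/3 ≈ 42585.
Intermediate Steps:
C = -22/3 (C = -⅙*44 = -22/3 ≈ -7.3333)
G(U, A) = 343/3 (G(U, A) = 107 - 1*(-22/3) = 107 + 22/3 = 343/3)
42471 + G(4*(-17), K(13, 9)) = 42471 + 343/3 = 127756/3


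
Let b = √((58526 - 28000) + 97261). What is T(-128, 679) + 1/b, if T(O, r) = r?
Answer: 679 + √127787/127787 ≈ 679.00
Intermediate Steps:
b = √127787 (b = √(30526 + 97261) = √127787 ≈ 357.47)
T(-128, 679) + 1/b = 679 + 1/(√127787) = 679 + √127787/127787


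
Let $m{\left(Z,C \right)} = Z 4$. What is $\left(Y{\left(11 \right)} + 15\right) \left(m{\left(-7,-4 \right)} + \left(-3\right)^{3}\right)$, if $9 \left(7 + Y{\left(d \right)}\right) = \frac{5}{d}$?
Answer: $- \frac{3985}{9} \approx -442.78$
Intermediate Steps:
$m{\left(Z,C \right)} = 4 Z$
$Y{\left(d \right)} = -7 + \frac{5}{9 d}$ ($Y{\left(d \right)} = -7 + \frac{5 \frac{1}{d}}{9} = -7 + \frac{5}{9 d}$)
$\left(Y{\left(11 \right)} + 15\right) \left(m{\left(-7,-4 \right)} + \left(-3\right)^{3}\right) = \left(\left(-7 + \frac{5}{9 \cdot 11}\right) + 15\right) \left(4 \left(-7\right) + \left(-3\right)^{3}\right) = \left(\left(-7 + \frac{5}{9} \cdot \frac{1}{11}\right) + 15\right) \left(-28 - 27\right) = \left(\left(-7 + \frac{5}{99}\right) + 15\right) \left(-55\right) = \left(- \frac{688}{99} + 15\right) \left(-55\right) = \frac{797}{99} \left(-55\right) = - \frac{3985}{9}$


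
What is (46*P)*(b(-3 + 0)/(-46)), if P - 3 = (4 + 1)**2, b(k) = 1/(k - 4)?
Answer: 4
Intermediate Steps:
b(k) = 1/(-4 + k)
P = 28 (P = 3 + (4 + 1)**2 = 3 + 5**2 = 3 + 25 = 28)
(46*P)*(b(-3 + 0)/(-46)) = (46*28)*(1/((-4 + (-3 + 0))*(-46))) = 1288*(-1/46/(-4 - 3)) = 1288*(-1/46/(-7)) = 1288*(-1/7*(-1/46)) = 1288*(1/322) = 4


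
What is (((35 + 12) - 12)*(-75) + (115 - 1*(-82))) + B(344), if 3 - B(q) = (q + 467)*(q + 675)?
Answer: -828834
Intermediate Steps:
B(q) = 3 - (467 + q)*(675 + q) (B(q) = 3 - (q + 467)*(q + 675) = 3 - (467 + q)*(675 + q))
(((35 + 12) - 12)*(-75) + (115 - 1*(-82))) + B(344) = (((35 + 12) - 12)*(-75) + (115 - 1*(-82))) + (-315222 - 1*344² - 1142*344) = ((47 - 12)*(-75) + (115 + 82)) + (-315222 - 1*118336 - 392848) = (35*(-75) + 197) + (-315222 - 118336 - 392848) = (-2625 + 197) - 826406 = -2428 - 826406 = -828834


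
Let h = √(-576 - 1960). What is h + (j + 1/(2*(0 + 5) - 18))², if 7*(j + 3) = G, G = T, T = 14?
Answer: 81/64 + 2*I*√634 ≈ 1.2656 + 50.359*I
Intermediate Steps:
G = 14
h = 2*I*√634 (h = √(-2536) = 2*I*√634 ≈ 50.359*I)
j = -1 (j = -3 + (⅐)*14 = -3 + 2 = -1)
h + (j + 1/(2*(0 + 5) - 18))² = 2*I*√634 + (-1 + 1/(2*(0 + 5) - 18))² = 2*I*√634 + (-1 + 1/(2*5 - 18))² = 2*I*√634 + (-1 + 1/(10 - 18))² = 2*I*√634 + (-1 + 1/(-8))² = 2*I*√634 + (-1 - ⅛)² = 2*I*√634 + (-9/8)² = 2*I*√634 + 81/64 = 81/64 + 2*I*√634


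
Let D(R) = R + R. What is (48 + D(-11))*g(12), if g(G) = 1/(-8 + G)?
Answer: 13/2 ≈ 6.5000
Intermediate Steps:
D(R) = 2*R
(48 + D(-11))*g(12) = (48 + 2*(-11))/(-8 + 12) = (48 - 22)/4 = 26*(¼) = 13/2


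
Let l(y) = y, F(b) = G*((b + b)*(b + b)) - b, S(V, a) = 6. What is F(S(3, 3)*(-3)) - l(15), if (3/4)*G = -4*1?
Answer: -6909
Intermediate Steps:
G = -16/3 (G = 4*(-4*1)/3 = (4/3)*(-4) = -16/3 ≈ -5.3333)
F(b) = -b - 64*b**2/3 (F(b) = -16*(b + b)*(b + b)/3 - b = -16*2*b*2*b/3 - b = -64*b**2/3 - b = -b - 64*b**2/3)
F(S(3, 3)*(-3)) - l(15) = -6*(-3)*(3 + 64*(6*(-3)))/3 - 1*15 = -1/3*(-18)*(3 + 64*(-18)) - 15 = -1/3*(-18)*(3 - 1152) - 15 = -1/3*(-18)*(-1149) - 15 = -6894 - 15 = -6909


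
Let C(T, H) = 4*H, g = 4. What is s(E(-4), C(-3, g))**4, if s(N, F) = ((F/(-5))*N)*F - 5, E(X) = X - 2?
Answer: 5212641500641/625 ≈ 8.3402e+9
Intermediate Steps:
E(X) = -2 + X
s(N, F) = -5 - N*F**2/5 (s(N, F) = ((F*(-1/5))*N)*F - 5 = ((-F/5)*N)*F - 5 = (-F*N/5)*F - 5 = -N*F**2/5 - 5 = -5 - N*F**2/5)
s(E(-4), C(-3, g))**4 = (-5 - (-2 - 4)*(4*4)**2/5)**4 = (-5 - 1/5*(-6)*16**2)**4 = (-5 - 1/5*(-6)*256)**4 = (-5 + 1536/5)**4 = (1511/5)**4 = 5212641500641/625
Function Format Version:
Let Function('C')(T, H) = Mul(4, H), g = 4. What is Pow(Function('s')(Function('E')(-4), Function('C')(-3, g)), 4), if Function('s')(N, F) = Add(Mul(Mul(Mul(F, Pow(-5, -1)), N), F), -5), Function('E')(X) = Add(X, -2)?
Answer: Rational(5212641500641, 625) ≈ 8.3402e+9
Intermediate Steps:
Function('E')(X) = Add(-2, X)
Function('s')(N, F) = Add(-5, Mul(Rational(-1, 5), N, Pow(F, 2))) (Function('s')(N, F) = Add(Mul(Mul(Mul(F, Rational(-1, 5)), N), F), -5) = Add(Mul(Mul(Mul(Rational(-1, 5), F), N), F), -5) = Add(Mul(Mul(Rational(-1, 5), F, N), F), -5) = Add(Mul(Rational(-1, 5), N, Pow(F, 2)), -5) = Add(-5, Mul(Rational(-1, 5), N, Pow(F, 2))))
Pow(Function('s')(Function('E')(-4), Function('C')(-3, g)), 4) = Pow(Add(-5, Mul(Rational(-1, 5), Add(-2, -4), Pow(Mul(4, 4), 2))), 4) = Pow(Add(-5, Mul(Rational(-1, 5), -6, Pow(16, 2))), 4) = Pow(Add(-5, Mul(Rational(-1, 5), -6, 256)), 4) = Pow(Add(-5, Rational(1536, 5)), 4) = Pow(Rational(1511, 5), 4) = Rational(5212641500641, 625)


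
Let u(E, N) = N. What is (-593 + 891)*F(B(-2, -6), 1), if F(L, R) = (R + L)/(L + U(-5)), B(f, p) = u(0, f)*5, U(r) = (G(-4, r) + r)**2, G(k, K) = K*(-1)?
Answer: 1341/5 ≈ 268.20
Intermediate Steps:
G(k, K) = -K
U(r) = 0 (U(r) = (-r + r)**2 = 0**2 = 0)
B(f, p) = 5*f (B(f, p) = f*5 = 5*f)
F(L, R) = (L + R)/L (F(L, R) = (R + L)/(L + 0) = (L + R)/L)
(-593 + 891)*F(B(-2, -6), 1) = (-593 + 891)*((5*(-2) + 1)/((5*(-2)))) = 298*((-10 + 1)/(-10)) = 298*(-1/10*(-9)) = 298*(9/10) = 1341/5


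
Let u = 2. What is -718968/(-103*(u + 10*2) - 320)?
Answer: 119828/431 ≈ 278.02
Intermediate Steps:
-718968/(-103*(u + 10*2) - 320) = -718968/(-103*(2 + 10*2) - 320) = -718968/(-103*(2 + 20) - 320) = -718968/(-103*22 - 320) = -718968/(-2266 - 320) = -718968/(-2586) = -718968*(-1/2586) = 119828/431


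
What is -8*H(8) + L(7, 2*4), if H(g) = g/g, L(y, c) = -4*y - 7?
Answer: -43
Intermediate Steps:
L(y, c) = -7 - 4*y
H(g) = 1
-8*H(8) + L(7, 2*4) = -8*1 + (-7 - 4*7) = -8 + (-7 - 28) = -8 - 35 = -43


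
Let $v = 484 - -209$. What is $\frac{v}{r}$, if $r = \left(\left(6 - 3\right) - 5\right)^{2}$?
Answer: $\frac{693}{4} \approx 173.25$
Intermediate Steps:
$v = 693$ ($v = 484 + 209 = 693$)
$r = 4$ ($r = \left(\left(6 - 3\right) - 5\right)^{2} = \left(3 - 5\right)^{2} = \left(-2\right)^{2} = 4$)
$\frac{v}{r} = \frac{693}{4}$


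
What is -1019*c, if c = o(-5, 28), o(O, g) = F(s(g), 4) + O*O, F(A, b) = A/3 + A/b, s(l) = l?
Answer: -126356/3 ≈ -42119.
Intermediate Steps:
F(A, b) = A/3 + A/b (F(A, b) = A*(⅓) + A/b = A/3 + A/b)
o(O, g) = O² + 7*g/12 (o(O, g) = (g/3 + g/4) + O*O = (g/3 + g*(¼)) + O² = (g/3 + g/4) + O² = 7*g/12 + O² = O² + 7*g/12)
c = 124/3 (c = (-5)² + (7/12)*28 = 25 + 49/3 = 124/3 ≈ 41.333)
-1019*c = -1019*124/3 = -126356/3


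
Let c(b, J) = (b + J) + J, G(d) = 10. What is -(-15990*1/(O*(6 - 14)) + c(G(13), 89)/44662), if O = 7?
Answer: -178538977/625268 ≈ -285.54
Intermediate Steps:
c(b, J) = b + 2*J (c(b, J) = (J + b) + J = b + 2*J)
-(-15990*1/(O*(6 - 14)) + c(G(13), 89)/44662) = -(-15990*1/(7*(6 - 14)) + (10 + 2*89)/44662) = -(-15990/(7*(-8)) + (10 + 178)*(1/44662)) = -(-15990/(-56) + 188*(1/44662)) = -(-15990*(-1/56) + 94/22331) = -(7995/28 + 94/22331) = -1*178538977/625268 = -178538977/625268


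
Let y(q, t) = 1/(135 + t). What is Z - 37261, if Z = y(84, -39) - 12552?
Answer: -4782047/96 ≈ -49813.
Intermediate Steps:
Z = -1204991/96 (Z = 1/(135 - 39) - 12552 = 1/96 - 12552 = -1204991/96 ≈ -12552.)
Z - 37261 = -1204991/96 - 37261 = -4782047/96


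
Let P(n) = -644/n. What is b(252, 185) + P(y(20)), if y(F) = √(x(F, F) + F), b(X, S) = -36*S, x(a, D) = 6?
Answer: -6660 - 322*√26/13 ≈ -6786.3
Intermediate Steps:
y(F) = √(6 + F)
b(252, 185) + P(y(20)) = -36*185 - 644/√(6 + 20) = -6660 - 644*√26/26 = -6660 - 322*√26/13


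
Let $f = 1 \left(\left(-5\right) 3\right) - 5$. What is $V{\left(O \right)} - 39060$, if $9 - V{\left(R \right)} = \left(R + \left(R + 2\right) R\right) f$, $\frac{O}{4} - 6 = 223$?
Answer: $16797029$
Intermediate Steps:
$O = 916$ ($O = 24 + 4 \cdot 223 = 24 + 892 = 916$)
$f = -20$ ($f = 1 \left(-15\right) - 5 = -15 - 5 = -20$)
$V{\left(R \right)} = 9 + 20 R + 20 R \left(2 + R\right)$ ($V{\left(R \right)} = 9 - \left(R + \left(R + 2\right) R\right) \left(-20\right) = 9 - \left(R + \left(2 + R\right) R\right) \left(-20\right) = 9 - \left(R + R \left(2 + R\right)\right) \left(-20\right) = 9 - \left(- 20 R - 20 R \left(2 + R\right)\right) = 9 + \left(20 R + 20 R \left(2 + R\right)\right) = 9 + 20 R + 20 R \left(2 + R\right)$)
$V{\left(O \right)} - 39060 = \left(9 + 20 \cdot 916^{2} + 60 \cdot 916\right) - 39060 = \left(9 + 20 \cdot 839056 + 54960\right) - 39060 = \left(9 + 16781120 + 54960\right) - 39060 = 16836089 - 39060 = 16797029$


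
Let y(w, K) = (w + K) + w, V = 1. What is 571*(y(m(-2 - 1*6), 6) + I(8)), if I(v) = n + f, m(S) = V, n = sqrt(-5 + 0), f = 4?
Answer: 6852 + 571*I*sqrt(5) ≈ 6852.0 + 1276.8*I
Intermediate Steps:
n = I*sqrt(5) (n = sqrt(-5) = I*sqrt(5) ≈ 2.2361*I)
m(S) = 1
y(w, K) = K + 2*w (y(w, K) = (K + w) + w = K + 2*w)
I(v) = 4 + I*sqrt(5) (I(v) = I*sqrt(5) + 4 = 4 + I*sqrt(5))
571*(y(m(-2 - 1*6), 6) + I(8)) = 571*((6 + 2*1) + (4 + I*sqrt(5))) = 571*((6 + 2) + (4 + I*sqrt(5))) = 571*(8 + (4 + I*sqrt(5))) = 571*(12 + I*sqrt(5)) = 6852 + 571*I*sqrt(5)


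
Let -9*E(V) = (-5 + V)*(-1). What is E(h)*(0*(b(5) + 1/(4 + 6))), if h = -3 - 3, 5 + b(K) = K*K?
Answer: 0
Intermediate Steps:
b(K) = -5 + K**2 (b(K) = -5 + K*K = -5 + K**2)
h = -6
E(V) = -5/9 + V/9 (E(V) = -(-5 + V)*(-1)/9 = -(5 - V)/9 = -5/9 + V/9)
E(h)*(0*(b(5) + 1/(4 + 6))) = (-5/9 + (1/9)*(-6))*(0*((-5 + 5**2) + 1/(4 + 6))) = (-5/9 - 2/3)*(0*((-5 + 25) + 1/10)) = -0*(20 + 1/10) = -0*201/10 = -11/9*0 = 0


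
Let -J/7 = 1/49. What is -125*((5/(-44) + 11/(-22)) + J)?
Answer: 29125/308 ≈ 94.562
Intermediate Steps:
J = -1/7 (J = -7/49 = -7*1/49 = -1/7 ≈ -0.14286)
-125*((5/(-44) + 11/(-22)) + J) = -125*((5/(-44) + 11/(-22)) - 1/7) = -125*((5*(-1/44) + 11*(-1/22)) - 1/7) = -125*((-5/44 - 1/2) - 1/7) = -125*(-27/44 - 1/7) = -125*(-233/308) = 29125/308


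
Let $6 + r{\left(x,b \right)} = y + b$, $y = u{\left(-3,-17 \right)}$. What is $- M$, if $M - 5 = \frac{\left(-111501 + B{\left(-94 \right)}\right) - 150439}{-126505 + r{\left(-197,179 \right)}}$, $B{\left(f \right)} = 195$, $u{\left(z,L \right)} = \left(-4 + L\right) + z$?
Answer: $- \frac{893525}{126356} \approx -7.0715$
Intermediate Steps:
$u{\left(z,L \right)} = -4 + L + z$
$y = -24$ ($y = -4 - 17 - 3 = -24$)
$r{\left(x,b \right)} = -30 + b$ ($r{\left(x,b \right)} = -6 + \left(-24 + b\right) = -30 + b$)
$M = \frac{893525}{126356}$ ($M = 5 + \frac{\left(-111501 + 195\right) - 150439}{-126505 + \left(-30 + 179\right)} = 5 + \frac{-111306 - 150439}{-126505 + 149} = 5 - \frac{261745}{-126356} = 5 - - \frac{261745}{126356} = 5 + \frac{261745}{126356} = \frac{893525}{126356} \approx 7.0715$)
$- M = \left(-1\right) \frac{893525}{126356} = - \frac{893525}{126356}$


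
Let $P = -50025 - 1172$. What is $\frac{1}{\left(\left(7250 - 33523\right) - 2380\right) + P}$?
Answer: $- \frac{1}{79850} \approx -1.2523 \cdot 10^{-5}$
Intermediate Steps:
$P = -51197$
$\frac{1}{\left(\left(7250 - 33523\right) - 2380\right) + P} = \frac{1}{\left(\left(7250 - 33523\right) - 2380\right) - 51197} = \frac{1}{\left(-26273 - 2380\right) - 51197} = \frac{1}{-28653 - 51197} = \frac{1}{-79850} = - \frac{1}{79850}$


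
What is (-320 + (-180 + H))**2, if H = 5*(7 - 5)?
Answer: 240100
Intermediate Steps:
H = 10 (H = 5*2 = 10)
(-320 + (-180 + H))**2 = (-320 + (-180 + 10))**2 = (-320 - 170)**2 = (-490)**2 = 240100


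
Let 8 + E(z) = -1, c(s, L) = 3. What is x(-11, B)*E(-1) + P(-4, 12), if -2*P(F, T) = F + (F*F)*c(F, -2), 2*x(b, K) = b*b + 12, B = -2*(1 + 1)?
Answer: -1241/2 ≈ -620.50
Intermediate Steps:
B = -4 (B = -2*2 = -4)
E(z) = -9 (E(z) = -8 - 1 = -9)
x(b, K) = 6 + b²/2 (x(b, K) = (b*b + 12)/2 = (b² + 12)/2 = (12 + b²)/2 = 6 + b²/2)
P(F, T) = -3*F²/2 - F/2 (P(F, T) = -(F + (F*F)*3)/2 = -(F + F²*3)/2 = -(F + 3*F²)/2 = -3*F²/2 - F/2)
x(-11, B)*E(-1) + P(-4, 12) = (6 + (½)*(-11)²)*(-9) - ½*(-4)*(1 + 3*(-4)) = (6 + (½)*121)*(-9) - ½*(-4)*(1 - 12) = (6 + 121/2)*(-9) - ½*(-4)*(-11) = (133/2)*(-9) - 22 = -1197/2 - 22 = -1241/2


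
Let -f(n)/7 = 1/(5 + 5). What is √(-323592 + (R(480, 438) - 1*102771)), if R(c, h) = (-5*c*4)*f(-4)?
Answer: 3*I*√46627 ≈ 647.8*I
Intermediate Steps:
f(n) = -7/10 (f(n) = -7/(5 + 5) = -7/10)
R(c, h) = 14*c (R(c, h) = -5*c*4*(-7/10) = -20*c*(-7/10) = 14*c)
√(-323592 + (R(480, 438) - 1*102771)) = √(-323592 + (14*480 - 1*102771)) = √(-323592 + (6720 - 102771)) = √(-323592 - 96051) = √(-419643) = 3*I*√46627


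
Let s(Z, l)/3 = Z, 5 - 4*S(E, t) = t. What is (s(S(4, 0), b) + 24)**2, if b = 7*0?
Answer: 12321/16 ≈ 770.06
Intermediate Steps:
S(E, t) = 5/4 - t/4
b = 0
s(Z, l) = 3*Z
(s(S(4, 0), b) + 24)**2 = (3*(5/4 - 1/4*0) + 24)**2 = (3*(5/4 + 0) + 24)**2 = (3*(5/4) + 24)**2 = (15/4 + 24)**2 = (111/4)**2 = 12321/16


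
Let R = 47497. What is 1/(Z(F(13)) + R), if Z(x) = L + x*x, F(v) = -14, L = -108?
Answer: 1/47585 ≈ 2.1015e-5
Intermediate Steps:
Z(x) = -108 + x² (Z(x) = -108 + x*x = -108 + x²)
1/(Z(F(13)) + R) = 1/((-108 + (-14)²) + 47497) = 1/((-108 + 196) + 47497) = 1/(88 + 47497) = 1/47585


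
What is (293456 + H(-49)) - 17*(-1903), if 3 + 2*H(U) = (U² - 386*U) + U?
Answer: 672877/2 ≈ 3.3644e+5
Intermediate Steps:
H(U) = -3/2 + U²/2 - 385*U/2 (H(U) = -3/2 + ((U² - 386*U) + U)/2 = -3/2 + (U² - 385*U)/2 = -3/2 + (U²/2 - 385*U/2) = -3/2 + U²/2 - 385*U/2)
(293456 + H(-49)) - 17*(-1903) = (293456 + (-3/2 + (½)*(-49)² - 385/2*(-49))) - 17*(-1903) = (293456 + (-3/2 + (½)*2401 + 18865/2)) + 32351 = (293456 + (-3/2 + 2401/2 + 18865/2)) + 32351 = (293456 + 21263/2) + 32351 = 608175/2 + 32351 = 672877/2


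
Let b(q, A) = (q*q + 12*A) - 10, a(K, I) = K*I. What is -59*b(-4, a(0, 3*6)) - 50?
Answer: -404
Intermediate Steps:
a(K, I) = I*K
b(q, A) = -10 + q**2 + 12*A (b(q, A) = (q**2 + 12*A) - 10 = -10 + q**2 + 12*A)
-59*b(-4, a(0, 3*6)) - 50 = -59*(-10 + (-4)**2 + 12*((3*6)*0)) - 50 = -59*(-10 + 16 + 12*(18*0)) - 50 = -59*(-10 + 16 + 12*0) - 50 = -59*(-10 + 16 + 0) - 50 = -59*6 - 50 = -354 - 50 = -404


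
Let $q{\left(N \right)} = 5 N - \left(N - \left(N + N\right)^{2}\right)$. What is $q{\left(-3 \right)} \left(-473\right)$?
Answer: $-11352$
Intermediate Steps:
$q{\left(N \right)} = 4 N + 4 N^{2}$ ($q{\left(N \right)} = 5 N - \left(N - 4 N^{2}\right) = 5 N + \left(4 N^{2} - N\right) = 5 N + \left(- N + 4 N^{2}\right) = 4 N + 4 N^{2}$)
$q{\left(-3 \right)} \left(-473\right) = 4 \left(-3\right) \left(1 - 3\right) \left(-473\right) = 4 \left(-3\right) \left(-2\right) \left(-473\right) = 24 \left(-473\right) = -11352$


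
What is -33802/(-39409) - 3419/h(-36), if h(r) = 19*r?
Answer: 157859939/26955756 ≈ 5.8563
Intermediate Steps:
-33802/(-39409) - 3419/h(-36) = -33802/(-39409) - 3419/(19*(-36)) = -33802*(-1/39409) - 3419/(-684) = 33802/39409 - 3419*(-1/684) = 33802/39409 + 3419/684 = 157859939/26955756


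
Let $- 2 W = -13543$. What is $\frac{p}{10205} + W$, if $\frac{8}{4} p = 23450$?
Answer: $\frac{27645953}{4082} \approx 6772.6$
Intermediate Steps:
$p = 11725$ ($p = \frac{1}{2} \cdot 23450 = 11725$)
$W = \frac{13543}{2}$ ($W = \left(- \frac{1}{2}\right) \left(-13543\right) = \frac{13543}{2} \approx 6771.5$)
$\frac{p}{10205} + W = \frac{11725}{10205} + \frac{13543}{2} = 11725 \cdot \frac{1}{10205} + \frac{13543}{2} = \frac{2345}{2041} + \frac{13543}{2} = \frac{27645953}{4082}$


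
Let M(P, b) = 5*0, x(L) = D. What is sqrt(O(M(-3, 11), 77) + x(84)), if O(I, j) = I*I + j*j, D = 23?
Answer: 8*sqrt(93) ≈ 77.149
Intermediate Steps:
x(L) = 23
M(P, b) = 0
O(I, j) = I**2 + j**2
sqrt(O(M(-3, 11), 77) + x(84)) = sqrt((0**2 + 77**2) + 23) = sqrt((0 + 5929) + 23) = sqrt(5929 + 23) = sqrt(5952) = 8*sqrt(93)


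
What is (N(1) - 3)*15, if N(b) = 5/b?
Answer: 30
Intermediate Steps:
(N(1) - 3)*15 = (5/1 - 3)*15 = (5*1 - 3)*15 = (5 - 3)*15 = 2*15 = 30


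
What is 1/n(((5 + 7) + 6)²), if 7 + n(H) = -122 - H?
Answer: -1/453 ≈ -0.0022075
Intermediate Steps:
n(H) = -129 - H (n(H) = -7 + (-122 - H) = -129 - H)
1/n(((5 + 7) + 6)²) = 1/(-129 - ((5 + 7) + 6)²) = 1/(-129 - (12 + 6)²) = 1/(-129 - 1*18²) = 1/(-129 - 1*324) = 1/(-129 - 324) = 1/(-453) = -1/453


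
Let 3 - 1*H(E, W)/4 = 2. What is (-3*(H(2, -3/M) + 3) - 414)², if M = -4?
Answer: 189225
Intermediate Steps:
H(E, W) = 4 (H(E, W) = 12 - 4*2 = 12 - 8 = 4)
(-3*(H(2, -3/M) + 3) - 414)² = (-3*(4 + 3) - 414)² = (-3*7 - 414)² = (-21 - 414)² = (-435)² = 189225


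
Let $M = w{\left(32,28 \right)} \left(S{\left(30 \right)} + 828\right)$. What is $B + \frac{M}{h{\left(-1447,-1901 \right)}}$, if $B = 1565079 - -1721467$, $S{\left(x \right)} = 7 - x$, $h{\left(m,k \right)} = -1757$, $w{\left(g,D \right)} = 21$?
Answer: $\frac{824920631}{251} \approx 3.2865 \cdot 10^{6}$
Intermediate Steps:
$M = 16905$ ($M = 21 \left(\left(7 - 30\right) + 828\right) = 21 \left(-23 + 828\right) = 21 \cdot 805 = 16905$)
$B = 3286546$ ($B = 1565079 + 1721467 = 3286546$)
$B + \frac{M}{h{\left(-1447,-1901 \right)}} = 3286546 + \frac{16905}{-1757} = 3286546 + 16905 \left(- \frac{1}{1757}\right) = 3286546 - \frac{2415}{251} = \frac{824920631}{251}$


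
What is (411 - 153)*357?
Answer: 92106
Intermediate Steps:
(411 - 153)*357 = 258*357 = 92106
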